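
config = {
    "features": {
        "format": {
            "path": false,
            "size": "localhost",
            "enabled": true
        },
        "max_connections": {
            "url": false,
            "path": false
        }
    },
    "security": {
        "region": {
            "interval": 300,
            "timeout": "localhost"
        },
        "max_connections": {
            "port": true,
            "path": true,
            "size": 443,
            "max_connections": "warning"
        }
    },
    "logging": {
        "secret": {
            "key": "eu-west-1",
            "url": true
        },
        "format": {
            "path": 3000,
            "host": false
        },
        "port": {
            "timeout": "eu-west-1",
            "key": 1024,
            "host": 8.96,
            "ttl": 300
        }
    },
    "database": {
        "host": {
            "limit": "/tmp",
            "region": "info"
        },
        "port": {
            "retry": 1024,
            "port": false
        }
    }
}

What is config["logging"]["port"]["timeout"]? "eu-west-1"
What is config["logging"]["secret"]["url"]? True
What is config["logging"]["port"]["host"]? 8.96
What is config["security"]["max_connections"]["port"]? True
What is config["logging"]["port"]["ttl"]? 300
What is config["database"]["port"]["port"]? False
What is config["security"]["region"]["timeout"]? "localhost"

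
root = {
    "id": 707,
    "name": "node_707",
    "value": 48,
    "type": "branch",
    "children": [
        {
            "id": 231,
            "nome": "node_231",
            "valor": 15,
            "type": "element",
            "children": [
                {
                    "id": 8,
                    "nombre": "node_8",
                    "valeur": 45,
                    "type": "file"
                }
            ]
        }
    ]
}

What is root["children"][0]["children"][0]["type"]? "file"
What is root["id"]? 707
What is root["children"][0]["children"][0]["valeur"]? 45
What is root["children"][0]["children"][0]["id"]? 8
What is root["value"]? 48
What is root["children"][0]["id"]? 231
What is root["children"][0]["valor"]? 15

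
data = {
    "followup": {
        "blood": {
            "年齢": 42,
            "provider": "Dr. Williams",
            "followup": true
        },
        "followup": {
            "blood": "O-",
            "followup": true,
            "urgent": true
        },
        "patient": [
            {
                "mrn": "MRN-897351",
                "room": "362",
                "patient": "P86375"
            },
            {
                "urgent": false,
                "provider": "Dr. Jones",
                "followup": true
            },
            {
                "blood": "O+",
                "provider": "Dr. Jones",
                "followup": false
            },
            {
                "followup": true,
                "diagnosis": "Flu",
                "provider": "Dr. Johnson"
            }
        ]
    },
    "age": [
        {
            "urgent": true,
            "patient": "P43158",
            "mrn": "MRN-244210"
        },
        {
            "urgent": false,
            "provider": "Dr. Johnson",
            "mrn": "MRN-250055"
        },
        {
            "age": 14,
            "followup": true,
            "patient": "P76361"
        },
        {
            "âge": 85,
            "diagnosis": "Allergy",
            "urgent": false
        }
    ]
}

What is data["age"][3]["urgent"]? False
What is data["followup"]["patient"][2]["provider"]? "Dr. Jones"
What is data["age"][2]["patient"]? "P76361"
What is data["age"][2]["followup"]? True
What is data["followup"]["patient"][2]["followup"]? False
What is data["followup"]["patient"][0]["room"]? "362"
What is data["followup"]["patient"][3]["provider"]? "Dr. Johnson"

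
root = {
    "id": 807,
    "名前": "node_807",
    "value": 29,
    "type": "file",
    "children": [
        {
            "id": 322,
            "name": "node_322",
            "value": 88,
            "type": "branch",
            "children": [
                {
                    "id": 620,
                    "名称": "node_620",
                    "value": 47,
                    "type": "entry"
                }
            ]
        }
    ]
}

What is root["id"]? 807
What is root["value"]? 29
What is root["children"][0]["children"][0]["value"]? 47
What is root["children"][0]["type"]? "branch"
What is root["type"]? "file"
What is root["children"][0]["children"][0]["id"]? 620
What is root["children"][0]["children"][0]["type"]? "entry"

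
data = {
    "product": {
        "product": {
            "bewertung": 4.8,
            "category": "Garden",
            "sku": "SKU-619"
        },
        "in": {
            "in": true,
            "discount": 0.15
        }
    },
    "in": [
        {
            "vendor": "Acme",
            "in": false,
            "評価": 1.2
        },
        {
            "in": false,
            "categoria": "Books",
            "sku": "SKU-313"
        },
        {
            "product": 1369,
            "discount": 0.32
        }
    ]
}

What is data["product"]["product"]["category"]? "Garden"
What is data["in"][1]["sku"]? "SKU-313"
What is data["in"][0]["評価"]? 1.2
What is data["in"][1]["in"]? False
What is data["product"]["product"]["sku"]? "SKU-619"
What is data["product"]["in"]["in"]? True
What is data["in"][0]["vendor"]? "Acme"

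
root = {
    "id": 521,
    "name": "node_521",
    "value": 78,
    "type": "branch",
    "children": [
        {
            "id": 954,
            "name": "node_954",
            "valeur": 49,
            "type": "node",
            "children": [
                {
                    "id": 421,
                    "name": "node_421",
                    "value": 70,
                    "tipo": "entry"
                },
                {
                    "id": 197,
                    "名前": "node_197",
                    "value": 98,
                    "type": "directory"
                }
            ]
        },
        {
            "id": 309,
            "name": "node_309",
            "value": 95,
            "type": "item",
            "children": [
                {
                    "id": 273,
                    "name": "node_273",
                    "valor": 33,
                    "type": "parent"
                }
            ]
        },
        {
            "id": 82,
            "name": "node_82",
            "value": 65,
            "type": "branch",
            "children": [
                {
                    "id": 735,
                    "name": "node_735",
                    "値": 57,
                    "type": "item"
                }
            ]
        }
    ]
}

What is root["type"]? "branch"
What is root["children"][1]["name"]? "node_309"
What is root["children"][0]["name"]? "node_954"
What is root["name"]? "node_521"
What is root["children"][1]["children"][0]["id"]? 273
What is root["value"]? 78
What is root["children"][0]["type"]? "node"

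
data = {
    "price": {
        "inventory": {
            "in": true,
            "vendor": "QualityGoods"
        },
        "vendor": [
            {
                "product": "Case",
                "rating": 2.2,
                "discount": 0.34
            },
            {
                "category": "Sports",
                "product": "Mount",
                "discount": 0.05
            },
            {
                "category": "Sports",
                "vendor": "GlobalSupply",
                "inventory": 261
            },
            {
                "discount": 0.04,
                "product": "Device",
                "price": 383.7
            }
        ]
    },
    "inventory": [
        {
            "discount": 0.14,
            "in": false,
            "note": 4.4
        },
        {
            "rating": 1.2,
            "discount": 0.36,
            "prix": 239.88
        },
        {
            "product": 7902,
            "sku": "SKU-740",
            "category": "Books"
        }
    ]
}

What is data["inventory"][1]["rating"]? 1.2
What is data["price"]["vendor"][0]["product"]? "Case"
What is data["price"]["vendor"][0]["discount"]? 0.34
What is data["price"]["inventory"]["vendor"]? "QualityGoods"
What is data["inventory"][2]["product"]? 7902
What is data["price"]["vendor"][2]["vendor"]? "GlobalSupply"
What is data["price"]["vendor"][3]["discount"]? 0.04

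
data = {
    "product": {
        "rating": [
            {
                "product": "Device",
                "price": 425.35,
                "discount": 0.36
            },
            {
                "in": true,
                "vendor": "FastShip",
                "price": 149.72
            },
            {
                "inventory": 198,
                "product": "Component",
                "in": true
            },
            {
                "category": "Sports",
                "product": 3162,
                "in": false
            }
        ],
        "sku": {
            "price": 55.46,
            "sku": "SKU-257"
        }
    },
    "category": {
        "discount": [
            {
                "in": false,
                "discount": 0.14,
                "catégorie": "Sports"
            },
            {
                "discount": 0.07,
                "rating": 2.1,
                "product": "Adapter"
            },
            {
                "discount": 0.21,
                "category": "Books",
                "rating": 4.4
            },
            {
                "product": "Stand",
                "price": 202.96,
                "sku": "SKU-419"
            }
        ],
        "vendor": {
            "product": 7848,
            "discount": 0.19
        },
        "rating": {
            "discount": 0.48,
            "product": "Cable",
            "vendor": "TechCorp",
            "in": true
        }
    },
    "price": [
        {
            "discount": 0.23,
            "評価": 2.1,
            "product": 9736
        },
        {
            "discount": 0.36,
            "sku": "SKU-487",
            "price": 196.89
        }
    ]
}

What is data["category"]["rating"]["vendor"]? "TechCorp"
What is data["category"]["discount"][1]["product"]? "Adapter"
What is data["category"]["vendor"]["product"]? 7848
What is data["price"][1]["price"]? 196.89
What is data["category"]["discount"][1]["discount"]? 0.07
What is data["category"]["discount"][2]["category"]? "Books"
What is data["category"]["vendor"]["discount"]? 0.19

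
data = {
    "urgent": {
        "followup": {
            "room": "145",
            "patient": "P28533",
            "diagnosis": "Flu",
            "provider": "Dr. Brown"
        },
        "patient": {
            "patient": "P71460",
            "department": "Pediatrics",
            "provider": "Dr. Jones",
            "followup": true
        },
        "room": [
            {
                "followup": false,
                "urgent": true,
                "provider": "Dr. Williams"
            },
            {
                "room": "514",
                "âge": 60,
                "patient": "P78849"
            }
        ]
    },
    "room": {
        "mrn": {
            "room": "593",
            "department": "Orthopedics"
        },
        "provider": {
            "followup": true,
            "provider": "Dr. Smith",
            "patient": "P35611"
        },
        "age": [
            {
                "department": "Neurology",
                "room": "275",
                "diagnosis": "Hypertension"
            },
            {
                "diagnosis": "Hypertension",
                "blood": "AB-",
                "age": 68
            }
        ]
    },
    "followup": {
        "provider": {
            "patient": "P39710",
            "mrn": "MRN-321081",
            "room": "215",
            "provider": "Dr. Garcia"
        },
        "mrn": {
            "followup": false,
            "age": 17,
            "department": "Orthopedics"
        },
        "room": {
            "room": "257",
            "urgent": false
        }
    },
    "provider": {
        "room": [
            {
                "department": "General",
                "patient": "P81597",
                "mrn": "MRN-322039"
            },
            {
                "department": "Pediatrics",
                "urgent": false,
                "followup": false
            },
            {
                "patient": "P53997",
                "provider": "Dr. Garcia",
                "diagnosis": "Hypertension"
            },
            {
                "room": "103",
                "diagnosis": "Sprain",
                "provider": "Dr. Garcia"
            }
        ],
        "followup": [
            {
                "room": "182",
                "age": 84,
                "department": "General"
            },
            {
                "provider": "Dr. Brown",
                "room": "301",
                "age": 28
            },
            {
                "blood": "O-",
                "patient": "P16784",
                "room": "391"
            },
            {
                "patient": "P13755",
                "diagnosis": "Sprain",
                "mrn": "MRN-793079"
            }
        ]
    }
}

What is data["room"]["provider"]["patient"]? "P35611"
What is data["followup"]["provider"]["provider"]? "Dr. Garcia"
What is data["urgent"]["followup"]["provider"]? "Dr. Brown"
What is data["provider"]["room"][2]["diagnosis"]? "Hypertension"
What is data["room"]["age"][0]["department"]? "Neurology"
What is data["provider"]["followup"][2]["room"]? "391"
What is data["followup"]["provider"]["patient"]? "P39710"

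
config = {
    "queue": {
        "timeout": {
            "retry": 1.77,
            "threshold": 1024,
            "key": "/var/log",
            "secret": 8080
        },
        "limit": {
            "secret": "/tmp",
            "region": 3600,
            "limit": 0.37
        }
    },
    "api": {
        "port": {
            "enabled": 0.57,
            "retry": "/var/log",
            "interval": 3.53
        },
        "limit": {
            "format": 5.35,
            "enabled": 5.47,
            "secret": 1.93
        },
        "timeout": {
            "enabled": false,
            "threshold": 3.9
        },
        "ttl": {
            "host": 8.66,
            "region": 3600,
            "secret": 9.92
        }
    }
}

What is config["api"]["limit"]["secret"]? 1.93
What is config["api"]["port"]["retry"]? "/var/log"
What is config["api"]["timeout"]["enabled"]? False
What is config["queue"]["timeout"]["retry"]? 1.77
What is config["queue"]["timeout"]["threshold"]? 1024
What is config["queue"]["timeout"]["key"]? "/var/log"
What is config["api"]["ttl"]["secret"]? 9.92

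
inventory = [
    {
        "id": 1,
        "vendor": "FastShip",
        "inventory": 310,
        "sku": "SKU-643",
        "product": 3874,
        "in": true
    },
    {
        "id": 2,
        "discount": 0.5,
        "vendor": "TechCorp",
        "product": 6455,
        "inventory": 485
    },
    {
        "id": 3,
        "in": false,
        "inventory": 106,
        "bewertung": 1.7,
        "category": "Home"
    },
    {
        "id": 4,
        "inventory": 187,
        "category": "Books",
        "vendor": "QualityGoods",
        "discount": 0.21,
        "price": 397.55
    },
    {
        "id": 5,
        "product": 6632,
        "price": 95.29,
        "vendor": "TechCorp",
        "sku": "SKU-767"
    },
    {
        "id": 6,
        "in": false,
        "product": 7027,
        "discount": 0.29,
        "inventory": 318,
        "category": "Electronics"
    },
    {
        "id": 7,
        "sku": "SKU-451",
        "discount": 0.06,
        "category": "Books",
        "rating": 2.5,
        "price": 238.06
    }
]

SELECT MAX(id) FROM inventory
7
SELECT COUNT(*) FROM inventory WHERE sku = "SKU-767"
1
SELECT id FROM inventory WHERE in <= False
[3, 6]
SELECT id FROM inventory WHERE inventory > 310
[2, 6]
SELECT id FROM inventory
[1, 2, 3, 4, 5, 6, 7]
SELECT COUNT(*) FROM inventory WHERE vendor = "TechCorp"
2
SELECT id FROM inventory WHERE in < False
[]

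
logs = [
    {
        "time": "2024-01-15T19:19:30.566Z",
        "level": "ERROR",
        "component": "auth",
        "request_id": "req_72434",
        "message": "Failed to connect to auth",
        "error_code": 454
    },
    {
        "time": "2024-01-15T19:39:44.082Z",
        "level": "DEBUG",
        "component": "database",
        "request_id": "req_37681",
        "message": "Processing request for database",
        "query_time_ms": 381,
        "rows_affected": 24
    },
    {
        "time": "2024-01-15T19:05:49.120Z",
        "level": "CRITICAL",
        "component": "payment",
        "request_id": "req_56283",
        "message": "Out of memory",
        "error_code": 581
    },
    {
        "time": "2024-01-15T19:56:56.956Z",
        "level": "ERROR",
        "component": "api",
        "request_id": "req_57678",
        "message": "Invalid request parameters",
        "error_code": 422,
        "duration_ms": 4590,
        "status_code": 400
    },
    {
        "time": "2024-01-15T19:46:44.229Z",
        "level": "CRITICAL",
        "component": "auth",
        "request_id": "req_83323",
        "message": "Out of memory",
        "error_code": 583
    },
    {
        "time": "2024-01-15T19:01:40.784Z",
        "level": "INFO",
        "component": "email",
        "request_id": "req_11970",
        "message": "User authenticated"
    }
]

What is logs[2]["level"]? "CRITICAL"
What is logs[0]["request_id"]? "req_72434"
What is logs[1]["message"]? "Processing request for database"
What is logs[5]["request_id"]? "req_11970"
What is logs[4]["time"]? "2024-01-15T19:46:44.229Z"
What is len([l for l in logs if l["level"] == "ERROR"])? 2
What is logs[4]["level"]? "CRITICAL"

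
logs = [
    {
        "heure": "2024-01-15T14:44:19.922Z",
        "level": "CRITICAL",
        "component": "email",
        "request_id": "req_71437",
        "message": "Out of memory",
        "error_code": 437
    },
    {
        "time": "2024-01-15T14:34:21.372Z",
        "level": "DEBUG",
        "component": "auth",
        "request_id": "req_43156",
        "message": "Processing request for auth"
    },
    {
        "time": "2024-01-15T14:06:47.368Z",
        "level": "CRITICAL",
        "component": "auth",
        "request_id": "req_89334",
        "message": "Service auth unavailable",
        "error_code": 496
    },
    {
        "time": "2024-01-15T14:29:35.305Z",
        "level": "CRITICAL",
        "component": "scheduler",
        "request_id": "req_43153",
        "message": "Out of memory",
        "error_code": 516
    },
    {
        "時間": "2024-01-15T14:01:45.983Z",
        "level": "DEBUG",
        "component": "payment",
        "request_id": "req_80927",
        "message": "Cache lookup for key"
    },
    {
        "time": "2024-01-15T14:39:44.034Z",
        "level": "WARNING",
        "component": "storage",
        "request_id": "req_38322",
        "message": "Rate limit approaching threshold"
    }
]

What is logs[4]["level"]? "DEBUG"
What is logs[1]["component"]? "auth"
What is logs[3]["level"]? "CRITICAL"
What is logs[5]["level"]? "WARNING"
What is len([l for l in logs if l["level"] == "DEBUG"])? 2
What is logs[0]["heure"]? "2024-01-15T14:44:19.922Z"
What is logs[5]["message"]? "Rate limit approaching threshold"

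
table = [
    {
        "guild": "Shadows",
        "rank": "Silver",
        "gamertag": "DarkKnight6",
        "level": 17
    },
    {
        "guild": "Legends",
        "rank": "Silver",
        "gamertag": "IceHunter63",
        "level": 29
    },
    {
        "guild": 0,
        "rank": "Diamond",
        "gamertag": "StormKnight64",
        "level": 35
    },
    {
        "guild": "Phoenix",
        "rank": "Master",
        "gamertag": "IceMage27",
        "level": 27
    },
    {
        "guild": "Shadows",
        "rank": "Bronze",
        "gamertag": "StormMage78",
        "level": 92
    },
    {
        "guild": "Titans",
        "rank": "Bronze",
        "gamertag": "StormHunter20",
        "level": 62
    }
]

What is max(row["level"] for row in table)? 92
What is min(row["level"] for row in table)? 17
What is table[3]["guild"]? "Phoenix"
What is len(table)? 6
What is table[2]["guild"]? 0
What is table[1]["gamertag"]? "IceHunter63"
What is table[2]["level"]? 35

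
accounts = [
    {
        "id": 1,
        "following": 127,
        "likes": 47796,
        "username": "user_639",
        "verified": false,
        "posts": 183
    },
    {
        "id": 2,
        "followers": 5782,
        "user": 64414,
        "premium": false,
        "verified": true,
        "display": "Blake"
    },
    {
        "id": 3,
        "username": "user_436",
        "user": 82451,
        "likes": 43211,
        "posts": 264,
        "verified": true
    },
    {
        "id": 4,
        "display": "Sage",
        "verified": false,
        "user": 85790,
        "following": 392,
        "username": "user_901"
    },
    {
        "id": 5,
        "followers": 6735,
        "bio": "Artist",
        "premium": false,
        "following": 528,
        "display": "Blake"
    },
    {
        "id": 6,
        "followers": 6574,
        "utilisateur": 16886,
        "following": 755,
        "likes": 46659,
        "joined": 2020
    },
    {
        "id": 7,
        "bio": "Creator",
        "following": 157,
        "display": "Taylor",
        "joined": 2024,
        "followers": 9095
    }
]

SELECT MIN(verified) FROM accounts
False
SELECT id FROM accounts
[1, 2, 3, 4, 5, 6, 7]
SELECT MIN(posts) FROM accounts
183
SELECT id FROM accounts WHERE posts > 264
[]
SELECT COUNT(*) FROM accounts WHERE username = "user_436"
1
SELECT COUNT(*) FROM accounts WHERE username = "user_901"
1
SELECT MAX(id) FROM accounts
7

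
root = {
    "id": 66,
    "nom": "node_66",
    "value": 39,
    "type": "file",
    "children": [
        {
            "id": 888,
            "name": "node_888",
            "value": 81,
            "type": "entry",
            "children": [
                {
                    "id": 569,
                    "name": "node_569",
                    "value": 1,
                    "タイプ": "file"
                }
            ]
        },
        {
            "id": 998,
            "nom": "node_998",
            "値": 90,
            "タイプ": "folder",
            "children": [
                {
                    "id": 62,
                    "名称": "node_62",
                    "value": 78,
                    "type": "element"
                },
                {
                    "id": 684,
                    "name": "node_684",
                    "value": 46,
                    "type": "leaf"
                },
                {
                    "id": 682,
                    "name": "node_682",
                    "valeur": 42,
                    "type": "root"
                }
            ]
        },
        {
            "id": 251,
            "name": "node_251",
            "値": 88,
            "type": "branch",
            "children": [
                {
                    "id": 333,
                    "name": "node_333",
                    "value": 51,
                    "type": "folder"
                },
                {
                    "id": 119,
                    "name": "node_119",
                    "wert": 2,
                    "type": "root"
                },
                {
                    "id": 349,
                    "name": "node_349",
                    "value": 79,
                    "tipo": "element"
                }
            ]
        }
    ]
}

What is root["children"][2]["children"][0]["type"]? "folder"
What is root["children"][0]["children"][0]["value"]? 1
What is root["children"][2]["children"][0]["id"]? 333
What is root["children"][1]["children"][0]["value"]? 78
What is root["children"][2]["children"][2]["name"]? "node_349"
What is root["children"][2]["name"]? "node_251"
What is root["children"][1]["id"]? 998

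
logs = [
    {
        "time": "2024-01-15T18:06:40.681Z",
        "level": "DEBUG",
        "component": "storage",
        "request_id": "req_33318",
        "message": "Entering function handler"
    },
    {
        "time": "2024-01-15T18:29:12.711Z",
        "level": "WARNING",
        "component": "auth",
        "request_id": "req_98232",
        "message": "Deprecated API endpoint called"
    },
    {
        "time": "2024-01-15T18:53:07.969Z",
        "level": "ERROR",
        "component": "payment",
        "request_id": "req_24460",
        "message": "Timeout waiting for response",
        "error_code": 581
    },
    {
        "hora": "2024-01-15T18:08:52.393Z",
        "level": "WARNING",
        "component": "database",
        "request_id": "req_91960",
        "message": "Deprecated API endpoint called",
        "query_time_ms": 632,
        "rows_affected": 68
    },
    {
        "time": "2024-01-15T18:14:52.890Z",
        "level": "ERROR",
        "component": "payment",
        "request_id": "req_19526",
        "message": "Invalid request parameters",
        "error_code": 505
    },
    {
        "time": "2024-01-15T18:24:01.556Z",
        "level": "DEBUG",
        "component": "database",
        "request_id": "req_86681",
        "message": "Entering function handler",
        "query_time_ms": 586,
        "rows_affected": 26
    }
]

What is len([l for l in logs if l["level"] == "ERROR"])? 2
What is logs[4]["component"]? "payment"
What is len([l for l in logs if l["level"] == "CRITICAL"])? 0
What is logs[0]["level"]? "DEBUG"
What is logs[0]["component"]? "storage"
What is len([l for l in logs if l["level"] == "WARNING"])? 2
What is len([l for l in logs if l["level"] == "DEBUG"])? 2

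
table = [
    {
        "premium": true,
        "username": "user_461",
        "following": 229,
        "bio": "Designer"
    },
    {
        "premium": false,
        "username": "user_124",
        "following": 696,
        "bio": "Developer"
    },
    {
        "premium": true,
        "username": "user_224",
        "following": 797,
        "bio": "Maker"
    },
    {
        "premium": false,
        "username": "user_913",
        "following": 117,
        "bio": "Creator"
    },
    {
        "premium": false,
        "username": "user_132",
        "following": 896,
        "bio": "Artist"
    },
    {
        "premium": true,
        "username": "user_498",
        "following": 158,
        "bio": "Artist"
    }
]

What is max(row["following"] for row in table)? 896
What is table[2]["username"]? "user_224"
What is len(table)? 6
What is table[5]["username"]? "user_498"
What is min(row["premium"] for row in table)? False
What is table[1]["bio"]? "Developer"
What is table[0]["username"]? "user_461"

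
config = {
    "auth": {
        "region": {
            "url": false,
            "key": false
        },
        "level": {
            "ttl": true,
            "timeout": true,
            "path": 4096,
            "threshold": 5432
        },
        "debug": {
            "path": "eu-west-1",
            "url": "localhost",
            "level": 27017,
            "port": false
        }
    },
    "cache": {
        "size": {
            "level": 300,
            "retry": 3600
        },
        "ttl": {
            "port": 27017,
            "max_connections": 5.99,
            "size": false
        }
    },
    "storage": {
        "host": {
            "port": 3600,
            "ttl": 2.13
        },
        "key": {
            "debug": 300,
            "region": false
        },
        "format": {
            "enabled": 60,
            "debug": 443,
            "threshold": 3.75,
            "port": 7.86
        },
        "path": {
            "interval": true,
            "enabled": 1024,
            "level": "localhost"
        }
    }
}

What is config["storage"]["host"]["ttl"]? 2.13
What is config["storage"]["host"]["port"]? 3600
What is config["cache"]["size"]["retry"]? 3600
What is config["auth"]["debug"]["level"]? 27017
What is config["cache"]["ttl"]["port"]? 27017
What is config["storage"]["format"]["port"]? 7.86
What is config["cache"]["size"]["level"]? 300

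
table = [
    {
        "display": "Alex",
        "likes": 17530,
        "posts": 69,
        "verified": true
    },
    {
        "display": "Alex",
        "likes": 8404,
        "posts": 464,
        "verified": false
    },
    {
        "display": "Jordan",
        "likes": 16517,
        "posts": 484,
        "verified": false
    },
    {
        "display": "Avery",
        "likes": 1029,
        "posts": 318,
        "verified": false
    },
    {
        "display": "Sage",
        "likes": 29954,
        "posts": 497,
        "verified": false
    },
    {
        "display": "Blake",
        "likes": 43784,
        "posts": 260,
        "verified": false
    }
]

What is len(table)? 6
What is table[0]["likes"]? 17530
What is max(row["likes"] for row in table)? 43784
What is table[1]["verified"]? False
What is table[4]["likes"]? 29954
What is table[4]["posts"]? 497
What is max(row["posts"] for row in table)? 497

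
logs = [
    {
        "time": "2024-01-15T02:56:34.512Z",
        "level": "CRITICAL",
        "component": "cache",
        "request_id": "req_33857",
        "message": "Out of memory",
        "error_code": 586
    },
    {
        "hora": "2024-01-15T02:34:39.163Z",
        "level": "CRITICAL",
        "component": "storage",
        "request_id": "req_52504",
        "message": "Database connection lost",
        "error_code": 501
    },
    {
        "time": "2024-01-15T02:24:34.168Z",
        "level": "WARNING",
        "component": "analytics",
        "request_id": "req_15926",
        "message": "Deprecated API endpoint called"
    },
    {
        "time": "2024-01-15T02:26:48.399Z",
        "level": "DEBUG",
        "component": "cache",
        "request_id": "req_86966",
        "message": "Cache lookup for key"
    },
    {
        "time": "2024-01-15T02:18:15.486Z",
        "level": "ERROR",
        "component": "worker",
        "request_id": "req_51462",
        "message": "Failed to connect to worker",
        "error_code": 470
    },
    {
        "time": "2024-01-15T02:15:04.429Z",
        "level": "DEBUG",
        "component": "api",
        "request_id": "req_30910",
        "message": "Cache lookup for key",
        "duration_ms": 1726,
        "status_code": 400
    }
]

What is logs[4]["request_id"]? "req_51462"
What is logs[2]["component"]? "analytics"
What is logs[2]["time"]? "2024-01-15T02:24:34.168Z"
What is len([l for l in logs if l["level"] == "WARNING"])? 1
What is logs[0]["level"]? "CRITICAL"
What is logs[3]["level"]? "DEBUG"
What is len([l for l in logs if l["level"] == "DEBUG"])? 2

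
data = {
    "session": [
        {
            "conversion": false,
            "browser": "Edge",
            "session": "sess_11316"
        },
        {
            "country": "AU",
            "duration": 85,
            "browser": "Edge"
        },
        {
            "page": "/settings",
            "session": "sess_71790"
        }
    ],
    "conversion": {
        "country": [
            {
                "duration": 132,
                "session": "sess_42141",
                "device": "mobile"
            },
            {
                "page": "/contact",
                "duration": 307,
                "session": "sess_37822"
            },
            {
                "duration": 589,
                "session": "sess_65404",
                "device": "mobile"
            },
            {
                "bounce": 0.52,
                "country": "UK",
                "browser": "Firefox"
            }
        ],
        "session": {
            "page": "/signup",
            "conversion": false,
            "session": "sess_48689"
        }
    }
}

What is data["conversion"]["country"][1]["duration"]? 307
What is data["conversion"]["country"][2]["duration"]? 589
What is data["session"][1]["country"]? "AU"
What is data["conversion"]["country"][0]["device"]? "mobile"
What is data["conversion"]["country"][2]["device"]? "mobile"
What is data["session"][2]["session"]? "sess_71790"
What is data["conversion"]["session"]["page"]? "/signup"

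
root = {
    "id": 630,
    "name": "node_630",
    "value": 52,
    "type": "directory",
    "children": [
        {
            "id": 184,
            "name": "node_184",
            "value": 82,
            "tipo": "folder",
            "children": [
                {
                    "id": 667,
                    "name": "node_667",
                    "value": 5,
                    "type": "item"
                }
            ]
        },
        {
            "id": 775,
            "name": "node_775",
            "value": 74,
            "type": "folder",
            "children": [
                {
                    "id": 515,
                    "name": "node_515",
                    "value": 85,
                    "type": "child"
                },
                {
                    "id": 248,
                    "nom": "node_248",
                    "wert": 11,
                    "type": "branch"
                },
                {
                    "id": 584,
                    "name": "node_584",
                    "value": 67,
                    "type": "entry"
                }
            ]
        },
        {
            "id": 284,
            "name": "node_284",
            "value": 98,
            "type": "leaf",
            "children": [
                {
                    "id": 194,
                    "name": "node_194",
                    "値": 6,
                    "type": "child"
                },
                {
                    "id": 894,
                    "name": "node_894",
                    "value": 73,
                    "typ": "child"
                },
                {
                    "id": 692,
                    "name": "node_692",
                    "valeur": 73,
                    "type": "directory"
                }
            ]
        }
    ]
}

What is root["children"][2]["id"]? 284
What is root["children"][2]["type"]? "leaf"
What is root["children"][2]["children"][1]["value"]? 73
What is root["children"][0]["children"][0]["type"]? "item"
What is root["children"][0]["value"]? 82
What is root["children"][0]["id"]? 184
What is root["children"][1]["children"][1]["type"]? "branch"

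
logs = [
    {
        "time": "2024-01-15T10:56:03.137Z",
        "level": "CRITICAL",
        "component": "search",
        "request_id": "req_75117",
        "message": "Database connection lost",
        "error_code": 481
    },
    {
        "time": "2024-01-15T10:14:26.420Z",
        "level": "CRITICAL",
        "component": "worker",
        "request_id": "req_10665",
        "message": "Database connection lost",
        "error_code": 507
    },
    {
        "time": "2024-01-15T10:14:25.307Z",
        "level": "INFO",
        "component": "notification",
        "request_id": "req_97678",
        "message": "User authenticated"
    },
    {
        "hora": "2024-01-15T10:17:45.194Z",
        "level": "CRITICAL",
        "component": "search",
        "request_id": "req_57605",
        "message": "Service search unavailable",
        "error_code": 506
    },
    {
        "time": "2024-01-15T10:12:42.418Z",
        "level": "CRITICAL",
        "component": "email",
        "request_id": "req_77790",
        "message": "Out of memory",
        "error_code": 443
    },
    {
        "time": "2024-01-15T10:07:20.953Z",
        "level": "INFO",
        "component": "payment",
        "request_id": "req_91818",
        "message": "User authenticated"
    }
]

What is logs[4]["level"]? "CRITICAL"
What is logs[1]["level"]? "CRITICAL"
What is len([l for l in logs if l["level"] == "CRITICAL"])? 4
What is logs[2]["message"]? "User authenticated"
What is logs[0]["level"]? "CRITICAL"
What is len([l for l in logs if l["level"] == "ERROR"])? 0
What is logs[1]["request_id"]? "req_10665"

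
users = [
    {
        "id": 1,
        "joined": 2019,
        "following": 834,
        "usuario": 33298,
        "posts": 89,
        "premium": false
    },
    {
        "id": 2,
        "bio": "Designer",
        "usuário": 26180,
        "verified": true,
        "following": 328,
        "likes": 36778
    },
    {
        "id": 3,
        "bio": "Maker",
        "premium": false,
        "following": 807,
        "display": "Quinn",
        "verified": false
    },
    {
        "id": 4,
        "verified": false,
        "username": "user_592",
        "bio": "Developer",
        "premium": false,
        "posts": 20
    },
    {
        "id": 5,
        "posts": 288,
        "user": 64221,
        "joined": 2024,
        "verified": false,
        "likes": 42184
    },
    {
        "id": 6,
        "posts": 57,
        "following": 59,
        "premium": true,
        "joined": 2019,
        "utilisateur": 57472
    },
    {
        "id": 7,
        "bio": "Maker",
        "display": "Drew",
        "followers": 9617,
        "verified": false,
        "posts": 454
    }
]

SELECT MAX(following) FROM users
834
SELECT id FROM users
[1, 2, 3, 4, 5, 6, 7]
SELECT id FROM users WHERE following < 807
[2, 6]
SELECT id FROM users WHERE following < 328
[6]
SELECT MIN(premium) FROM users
False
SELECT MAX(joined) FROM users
2024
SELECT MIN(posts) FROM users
20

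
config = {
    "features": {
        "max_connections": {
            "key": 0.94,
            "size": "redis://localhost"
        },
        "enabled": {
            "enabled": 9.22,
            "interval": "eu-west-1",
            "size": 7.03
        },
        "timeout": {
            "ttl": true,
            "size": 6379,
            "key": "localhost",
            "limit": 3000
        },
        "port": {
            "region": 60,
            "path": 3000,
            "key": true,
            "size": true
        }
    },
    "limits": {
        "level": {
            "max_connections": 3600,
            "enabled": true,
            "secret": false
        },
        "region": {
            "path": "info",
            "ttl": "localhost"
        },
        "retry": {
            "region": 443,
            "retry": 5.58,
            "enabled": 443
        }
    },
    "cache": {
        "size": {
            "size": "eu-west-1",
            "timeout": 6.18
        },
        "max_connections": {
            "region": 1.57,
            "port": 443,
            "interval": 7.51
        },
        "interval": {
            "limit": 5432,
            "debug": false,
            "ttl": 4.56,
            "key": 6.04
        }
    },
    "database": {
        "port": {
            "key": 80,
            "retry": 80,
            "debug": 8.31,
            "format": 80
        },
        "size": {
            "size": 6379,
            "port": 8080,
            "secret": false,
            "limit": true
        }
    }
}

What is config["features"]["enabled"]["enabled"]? 9.22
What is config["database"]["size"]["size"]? 6379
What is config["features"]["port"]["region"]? 60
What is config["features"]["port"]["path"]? 3000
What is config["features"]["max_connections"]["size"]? "redis://localhost"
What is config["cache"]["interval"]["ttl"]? 4.56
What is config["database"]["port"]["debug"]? 8.31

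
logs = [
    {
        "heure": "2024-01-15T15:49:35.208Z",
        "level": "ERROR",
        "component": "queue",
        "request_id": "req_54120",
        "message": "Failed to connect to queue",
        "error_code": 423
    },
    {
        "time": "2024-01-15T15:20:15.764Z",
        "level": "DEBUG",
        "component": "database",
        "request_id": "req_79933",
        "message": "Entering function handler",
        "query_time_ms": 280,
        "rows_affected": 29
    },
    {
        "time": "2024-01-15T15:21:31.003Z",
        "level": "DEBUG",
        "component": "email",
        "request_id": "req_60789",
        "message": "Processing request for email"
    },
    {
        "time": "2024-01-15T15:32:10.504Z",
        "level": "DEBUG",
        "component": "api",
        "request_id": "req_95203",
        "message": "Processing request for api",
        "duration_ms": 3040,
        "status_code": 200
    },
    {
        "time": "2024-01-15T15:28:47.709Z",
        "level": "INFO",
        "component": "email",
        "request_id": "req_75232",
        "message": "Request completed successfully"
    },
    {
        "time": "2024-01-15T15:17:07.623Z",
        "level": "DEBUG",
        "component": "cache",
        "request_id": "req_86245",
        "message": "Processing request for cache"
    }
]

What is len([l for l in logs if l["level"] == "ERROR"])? 1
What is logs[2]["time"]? "2024-01-15T15:21:31.003Z"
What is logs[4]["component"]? "email"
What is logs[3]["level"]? "DEBUG"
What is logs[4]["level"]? "INFO"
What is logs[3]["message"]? "Processing request for api"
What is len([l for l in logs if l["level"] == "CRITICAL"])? 0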